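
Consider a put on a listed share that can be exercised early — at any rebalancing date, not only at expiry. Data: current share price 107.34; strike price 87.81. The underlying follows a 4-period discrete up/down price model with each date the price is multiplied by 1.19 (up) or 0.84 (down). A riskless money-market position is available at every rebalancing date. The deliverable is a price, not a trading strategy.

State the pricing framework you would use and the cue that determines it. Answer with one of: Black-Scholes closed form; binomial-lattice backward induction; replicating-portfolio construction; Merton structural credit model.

Key observation: early exercise of the strike-87.81 put must be checked at each of the 4 dates (spot 107.34), which forces a node-by-node comparison of intrinsic and continuation value backward from expiry.

framework: binomial-lattice backward induction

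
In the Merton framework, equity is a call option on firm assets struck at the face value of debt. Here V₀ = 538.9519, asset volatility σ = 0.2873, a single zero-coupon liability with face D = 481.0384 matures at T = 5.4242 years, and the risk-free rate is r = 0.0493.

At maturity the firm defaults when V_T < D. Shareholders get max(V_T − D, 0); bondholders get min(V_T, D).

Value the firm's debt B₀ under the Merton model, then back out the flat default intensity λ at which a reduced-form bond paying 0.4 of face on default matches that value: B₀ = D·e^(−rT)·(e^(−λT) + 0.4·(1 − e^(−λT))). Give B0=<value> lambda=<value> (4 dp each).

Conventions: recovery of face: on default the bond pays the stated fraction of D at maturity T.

Work the structural quantities from V₀ = 538.9519 against face 481.0384:
d₁ = [ln(V₀/D) + (r + σ²/2)T] / (σ√T)
   = [ln(538.9519/481.0384) + (0.0493 + 0.5·0.2873²)·5.4242] / (0.2873·√5.4242)
   = [0.113679 + 0.491273] / 0.669119 = 0.904103
d₂ = d₁ − σ√T = 0.904103 − 0.669119 = 0.234984
N(d₁) = 0.817030,  N(d₂) = 0.592889,  e^(−rT) = 0.765357
E₀ = V₀·N(d₁) − D·e^(−rT)·N(d₂)
   = 538.9519·0.817030 − 481.0384·0.765357·0.592889 = 222.057930
B₀ = V₀ − E₀ = 538.9519 − 222.057930 = 316.893970
e^(−λT) = (B₀·e^(rT)/D − 0.4)/(1 − 0.4) = (316.8940·1.306580/481.0384 − 0.4)/0.6 = 0.76789439
λ = −ln(0.76789439)/5.4242 = 0.048690

B0=316.8940 lambda=0.0487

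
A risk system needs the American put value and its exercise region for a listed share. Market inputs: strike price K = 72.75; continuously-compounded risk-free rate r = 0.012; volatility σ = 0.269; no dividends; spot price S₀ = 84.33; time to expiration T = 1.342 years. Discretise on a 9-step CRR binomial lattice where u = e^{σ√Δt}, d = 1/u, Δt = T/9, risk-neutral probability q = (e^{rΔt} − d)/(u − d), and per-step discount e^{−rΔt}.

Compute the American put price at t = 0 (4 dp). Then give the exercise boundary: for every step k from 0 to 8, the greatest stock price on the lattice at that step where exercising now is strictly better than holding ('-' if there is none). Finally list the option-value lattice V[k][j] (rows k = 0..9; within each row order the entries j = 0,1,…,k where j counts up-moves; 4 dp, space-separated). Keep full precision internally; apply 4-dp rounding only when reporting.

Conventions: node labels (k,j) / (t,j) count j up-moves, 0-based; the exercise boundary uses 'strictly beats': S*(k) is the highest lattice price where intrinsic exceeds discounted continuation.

Δt=0.14911  u=1.10946  d=0.90134  q=0.48266  discount=0.99821
step 9 (expiry): payoffs max(K−S,0) = 39.6388 31.9934 22.5825 10.9987 0.0000 0.0000 0.0000 0.0000 0.0000 0.0000
step 8: (k=8,j=0): S=36.7355, K−S=36.0145, hold=35.8844 ⇒ V=36.0145 exercise | (k=8,j=1): S=45.2179, K−S=27.5321, hold=27.4020 ⇒ V=27.5321 exercise | (k=8,j=2): S=55.6589, K−S=17.0911, hold=16.9611 ⇒ V=17.0911 exercise | (k=8,j=3): S=68.5107, K−S=4.2393, hold=5.6799 ⇒ V=5.6799 continue | (k=8,j=4): S=84.3300, K−S=0.0000, hold=0.0000 ⇒ V=0.0000 continue | (k=8,j=5): S=103.8021, K−S=0.0000, hold=0.0000 ⇒ V=0.0000 continue | (k=8,j=6): S=127.7703, K−S=0.0000, hold=0.0000 ⇒ V=0.0000 continue | (k=8,j=7): S=157.2729, K−S=0.0000, hold=0.0000 ⇒ V=0.0000 continue | (k=8,j=8): S=193.5877, K−S=0.0000, hold=0.0000 ⇒ V=0.0000 continue  boundary S*=55.6589
step 7: (k=7,j=0): S=40.7566, K−S=31.9934, hold=31.8633 ⇒ V=31.9934 exercise | (k=7,j=1): S=50.1675, K−S=22.5825, hold=22.4525 ⇒ V=22.5825 exercise | (k=7,j=2): S=61.7513, K−S=10.9987, hold=11.5627 ⇒ V=11.5627 continue | (k=7,j=3): S=76.0099, K−S=0.0000, hold=2.9332 ⇒ V=2.9332 continue | (k=7,j=4): S=93.5608, K−S=0.0000, hold=0.0000 ⇒ V=0.0000 continue | (k=7,j=5): S=115.1643, K−S=0.0000, hold=0.0000 ⇒ V=0.0000 continue | (k=7,j=6): S=141.7561, K−S=0.0000, hold=0.0000 ⇒ V=0.0000 continue | (k=7,j=7): S=174.4881, K−S=0.0000, hold=0.0000 ⇒ V=0.0000 continue  boundary S*=50.1675
step 6: (k=6,j=0): S=45.2179, K−S=27.5321, hold=27.4020 ⇒ V=27.5321 exercise | (k=6,j=1): S=55.6589, K−S=17.0911, hold=17.2328 ⇒ V=17.2328 continue | (k=6,j=2): S=68.5107, K−S=4.2393, hold=7.3843 ⇒ V=7.3843 continue | (k=6,j=3): S=84.3300, K−S=0.0000, hold=1.5147 ⇒ V=1.5147 continue | (k=6,j=4): S=103.8021, K−S=0.0000, hold=0.0000 ⇒ V=0.0000 continue | (k=6,j=5): S=127.7703, K−S=0.0000, hold=0.0000 ⇒ V=0.0000 continue | (k=6,j=6): S=157.2729, K−S=0.0000, hold=0.0000 ⇒ V=0.0000 continue  boundary S*=45.2179
step 5: (k=5,j=0): S=50.1675, K−S=22.5825, hold=22.5207 ⇒ V=22.5825 exercise | (k=5,j=1): S=61.7513, K−S=10.9987, hold=12.4570 ⇒ V=12.4570 continue | (k=5,j=2): S=76.0099, K−S=0.0000, hold=4.5432 ⇒ V=4.5432 continue | (k=5,j=3): S=93.5608, K−S=0.0000, hold=0.7822 ⇒ V=0.7822 continue | (k=5,j=4): S=115.1643, K−S=0.0000, hold=0.0000 ⇒ V=0.0000 continue | (k=5,j=5): S=141.7561, K−S=0.0000, hold=0.0000 ⇒ V=0.0000 continue  boundary S*=50.1675
step 4: (k=4,j=0): S=55.6589, K−S=17.0911, hold=17.6637 ⇒ V=17.6637 continue | (k=4,j=1): S=68.5107, K−S=4.2393, hold=8.6219 ⇒ V=8.6219 continue | (k=4,j=2): S=84.3300, K−S=0.0000, hold=2.7230 ⇒ V=2.7230 continue | (k=4,j=3): S=103.8021, K−S=0.0000, hold=0.4040 ⇒ V=0.4040 continue | (k=4,j=4): S=127.7703, K−S=0.0000, hold=0.0000 ⇒ V=0.0000 continue  boundary S*=-
step 3: (k=3,j=0): S=61.7513, K−S=10.9987, hold=13.2758 ⇒ V=13.2758 continue | (k=3,j=1): S=76.0099, K−S=0.0000, hold=5.7644 ⇒ V=5.7644 continue | (k=3,j=2): S=93.5608, K−S=0.0000, hold=1.6008 ⇒ V=1.6008 continue | (k=3,j=3): S=115.1643, K−S=0.0000, hold=0.2086 ⇒ V=0.2086 continue  boundary S*=-
step 2: (k=2,j=0): S=68.5107, K−S=4.2393, hold=9.6331 ⇒ V=9.6331 continue | (k=2,j=1): S=84.3300, K−S=0.0000, hold=3.7481 ⇒ V=3.7481 continue | (k=2,j=2): S=103.8021, K−S=0.0000, hold=0.9272 ⇒ V=0.9272 continue  boundary S*=-
step 1: (k=1,j=0): S=76.0099, K−S=0.0000, hold=6.7805 ⇒ V=6.7805 continue | (k=1,j=1): S=93.5608, K−S=0.0000, hold=2.3823 ⇒ V=2.3823 continue  boundary S*=-
step 0: (k=0,j=0): S=84.3300, K−S=0.0000, hold=4.6494 ⇒ V=4.6494 continue  boundary S*=-

price = 4.6494
boundary = - - - - - 50.1675 45.2179 50.1675 55.6589
tree:
4.6494
6.7805 2.3823
9.6331 3.7481 0.9272
13.2758 5.7644 1.6008 0.2086
17.6637 8.6219 2.7230 0.4040 0.0000
22.5825 12.4570 4.5432 0.7822 0.0000 0.0000
27.5321 17.2328 7.3843 1.5147 0.0000 0.0000 0.0000
31.9934 22.5825 11.5627 2.9332 0.0000 0.0000 0.0000 0.0000
36.0145 27.5321 17.0911 5.6799 0.0000 0.0000 0.0000 0.0000 0.0000
39.6388 31.9934 22.5825 10.9987 0.0000 0.0000 0.0000 0.0000 0.0000 0.0000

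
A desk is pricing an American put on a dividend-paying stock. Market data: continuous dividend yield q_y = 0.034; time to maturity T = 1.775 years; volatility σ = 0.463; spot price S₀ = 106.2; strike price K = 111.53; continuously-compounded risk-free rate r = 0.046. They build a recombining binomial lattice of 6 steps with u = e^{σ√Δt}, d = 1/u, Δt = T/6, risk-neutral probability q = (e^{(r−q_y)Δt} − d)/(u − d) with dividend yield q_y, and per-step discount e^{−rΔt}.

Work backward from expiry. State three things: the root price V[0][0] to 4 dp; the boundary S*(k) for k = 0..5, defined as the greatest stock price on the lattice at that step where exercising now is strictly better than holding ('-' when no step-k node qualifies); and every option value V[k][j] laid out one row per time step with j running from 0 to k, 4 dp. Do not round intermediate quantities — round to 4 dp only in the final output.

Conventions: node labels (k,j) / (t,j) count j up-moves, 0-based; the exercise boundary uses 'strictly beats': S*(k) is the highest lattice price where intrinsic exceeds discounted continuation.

params: Δt=0.29583 u=1.28638 d=0.77738 q=0.44436 e^(-rΔt)=0.98648
t_6 payoffs: 88.0921 72.7459 47.3515 5.3300 0.0000 0.0000 0.0000
t_5: node(5,0) S=30.1499 payoff=81.3801 vs cont=80.1744 → 81.3801 [stop]  node(5,1) S=49.8909 payoff=61.6391 vs cont=60.6309 → 61.6391 [stop]  node(5,2) S=82.5576 payoff=28.9724 vs cont=28.2912 → 28.9724 [stop]  node(5,3) S=136.6130 payoff=0.0000 vs cont=2.9215 → 2.9215 [wait]  node(5,4) S=226.0619 payoff=0.0000 vs cont=0.0000 → 0.0000 [wait]  node(5,5) S=374.0785 payoff=0.0000 vs cont=0.0000 → 0.0000 [wait]  ⇒ S*(5)=82.5576
t_4: node(4,0) S=38.7841 payoff=72.7459 vs cont=71.6266 → 72.7459 [stop]  node(4,1) S=64.1785 payoff=47.3515 vs cont=46.4864 → 47.3515 [stop]  node(4,2) S=106.2000 payoff=5.3300 vs cont=17.1613 → 17.1613 [wait]  node(4,3) S=175.7356 payoff=0.0000 vs cont=1.6014 → 1.6014 [wait]  node(4,4) S=290.8005 payoff=0.0000 vs cont=0.0000 → 0.0000 [wait]  ⇒ S*(4)=64.1785
t_3: node(3,0) S=49.8909 payoff=61.6391 vs cont=60.6309 → 61.6391 [stop]  node(3,1) S=82.5576 payoff=28.9724 vs cont=33.4775 → 33.4775 [wait]  node(3,2) S=136.6130 payoff=0.0000 vs cont=10.1086 → 10.1086 [wait]  node(3,3) S=226.0619 payoff=0.0000 vs cont=0.8778 → 0.8778 [wait]  ⇒ S*(3)=49.8909
t_2: node(2,0) S=64.1785 payoff=47.3515 vs cont=48.4612 → 48.4612 [wait]  node(2,1) S=106.2000 payoff=5.3300 vs cont=22.7812 → 22.7812 [wait]  node(2,2) S=175.7356 payoff=0.0000 vs cont=5.9256 → 5.9256 [wait]  ⇒ S*(2)=-
t_1: node(1,0) S=82.5576 payoff=28.9724 vs cont=36.5492 → 36.5492 [wait]  node(1,1) S=136.6130 payoff=0.0000 vs cont=15.0845 → 15.0845 [wait]  ⇒ S*(1)=-
t_0: node(0,0) S=106.2000 payoff=5.3300 vs cont=26.6461 → 26.6461 [wait]  ⇒ S*(0)=-

price = 26.6461
boundary = - - - 49.8909 64.1785 82.5576
tree:
26.6461
36.5492 15.0845
48.4612 22.7812 5.9256
61.6391 33.4775 10.1086 0.8778
72.7459 47.3515 17.1613 1.6014 0.0000
81.3801 61.6391 28.9724 2.9215 0.0000 0.0000
88.0921 72.7459 47.3515 5.3300 0.0000 0.0000 0.0000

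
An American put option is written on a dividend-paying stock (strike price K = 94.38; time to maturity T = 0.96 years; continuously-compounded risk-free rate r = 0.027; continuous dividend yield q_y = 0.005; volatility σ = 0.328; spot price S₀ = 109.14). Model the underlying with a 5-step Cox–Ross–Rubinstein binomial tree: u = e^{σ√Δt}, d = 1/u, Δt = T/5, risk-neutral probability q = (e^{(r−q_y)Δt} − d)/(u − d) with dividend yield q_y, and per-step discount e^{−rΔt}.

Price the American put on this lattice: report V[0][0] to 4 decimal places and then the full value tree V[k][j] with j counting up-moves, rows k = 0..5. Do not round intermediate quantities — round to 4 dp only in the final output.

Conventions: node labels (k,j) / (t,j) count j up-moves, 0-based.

Δt=0.19200, u=1.15456, d=0.86613, q=0.47881, disc=e^(-rΔt)=0.99483
k=5 terminal: V=max(K-S,0) → 41.1821 23.4663 0.0000 0.0000 0.0000 0.0000
k=4: j=0 S=61.4204 intr=32.9596 cont=32.5305 V=32.9596[EX]; j=1 S=81.8744 intr=12.5056 cont=12.1672 V=12.5056[EX]; j=2 S=109.1400 intr=0.0000 cont=0.0000 V=0.0000[hold]; j=3 S=145.4855 intr=0.0000 cont=0.0000 V=0.0000[hold]; j=4 S=193.9346 intr=0.0000 cont=0.0000 V=0.0000[hold]
k=3: j=0 S=70.9137 intr=23.4663 cont=23.0463 V=23.4663[EX]; j=1 S=94.5292 intr=0.0000 cont=6.4841 V=6.4841[hold]; j=2 S=126.0091 intr=0.0000 cont=0.0000 V=0.0000[hold]; j=3 S=167.9722 intr=0.0000 cont=0.0000 V=0.0000[hold]
k=2: j=0 S=81.8744 intr=12.5056 cont=15.2558 V=15.2558[hold]; j=1 S=109.1400 intr=0.0000 cont=3.3620 V=3.3620[hold]; j=2 S=145.4855 intr=0.0000 cont=0.0000 V=0.0000[hold]
k=1: j=0 S=94.5292 intr=0.0000 cont=9.5115 V=9.5115[hold]; j=1 S=126.0091 intr=0.0000 cont=1.7432 V=1.7432[hold]
k=0: j=0 S=109.1400 intr=0.0000 cont=5.7621 V=5.7621[hold]

price = 5.7621
tree:
5.7621
9.5115 1.7432
15.2558 3.3620 0.0000
23.4663 6.4841 0.0000 0.0000
32.9596 12.5056 0.0000 0.0000 0.0000
41.1821 23.4663 0.0000 0.0000 0.0000 0.0000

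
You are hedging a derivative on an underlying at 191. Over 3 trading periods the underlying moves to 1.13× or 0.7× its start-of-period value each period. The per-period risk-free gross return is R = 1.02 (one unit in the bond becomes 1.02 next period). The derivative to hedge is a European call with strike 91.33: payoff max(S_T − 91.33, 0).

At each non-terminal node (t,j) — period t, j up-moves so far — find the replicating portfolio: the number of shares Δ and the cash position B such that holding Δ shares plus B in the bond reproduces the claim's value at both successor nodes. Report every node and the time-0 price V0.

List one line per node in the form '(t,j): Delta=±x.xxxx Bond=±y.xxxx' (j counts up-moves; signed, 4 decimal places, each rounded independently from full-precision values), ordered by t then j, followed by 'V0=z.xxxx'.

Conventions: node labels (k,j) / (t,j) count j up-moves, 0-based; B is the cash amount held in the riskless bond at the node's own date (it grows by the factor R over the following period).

Risk-neutral probability p* = (R−d)/(u−d) = (1.02−0.7)/(1.13−0.7) = 0.7442.
At maturity the claim pays: V(3,0)=0.0000, V(3,1)=14.4267, V(3,2)=79.3915, V(3,3)=184.2633
Node (2,0) S=93.5900: V=(p*·14.4267+(1−p*)·0.0000)/1.02=10.5256; Δ=(14.4267−0.0000)/(105.7567−65.5130)=0.3585; B=V−Δ·S=-23.0248
Node (2,1) S=151.0810: V=(p*·79.3915+(1−p*)·14.4267)/1.02=61.5418; Δ=(79.3915−14.4267)/(170.7215−105.7567)=1.0000; B=V−Δ·S=-89.5392
Node (2,2) S=243.8879: V=(p*·184.2633+(1−p*)·79.3915)/1.02=154.3487; Δ=(184.2633−79.3915)/(275.5933−170.7215)=1.0000; B=V−Δ·S=-89.5392
Node (1,0) S=133.7000: V=(p*·61.5418+(1−p*)·10.5256)/1.02=47.5403; Δ=(61.5418−10.5256)/(151.0810−93.5900)=0.8874; B=V−Δ·S=-71.1019
Node (1,1) S=215.8300: V=(p*·154.3487+(1−p*)·61.5418)/1.02=128.0465; Δ=(154.3487−61.5418)/(243.8879−151.0810)=1.0000; B=V−Δ·S=-87.7835
Node (0,0) S=191.0000: V=(p*·128.0465+(1−p*)·47.5403)/1.02=105.3450; Δ=(128.0465−47.5403)/(215.8300−133.7000)=0.9802; B=V−Δ·S=-81.8786
Sanity check at the root: Δ(0,0)·S0 + B(0,0) reproduces V0 = 105.3450.

(0,0): Delta=0.9802 Bond=-81.8786
(1,0): Delta=0.8874 Bond=-71.1019
(1,1): Delta=1.0000 Bond=-87.7835
(2,0): Delta=0.3585 Bond=-23.0248
(2,1): Delta=1.0000 Bond=-89.5392
(2,2): Delta=1.0000 Bond=-89.5392
V0=105.3450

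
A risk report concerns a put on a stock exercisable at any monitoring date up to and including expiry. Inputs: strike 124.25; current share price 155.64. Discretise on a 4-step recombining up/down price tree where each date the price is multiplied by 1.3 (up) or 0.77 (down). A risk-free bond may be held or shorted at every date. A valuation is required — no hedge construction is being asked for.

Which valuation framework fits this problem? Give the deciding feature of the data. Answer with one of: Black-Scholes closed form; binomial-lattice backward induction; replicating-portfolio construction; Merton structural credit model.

Key observation: an American put (K = 124.25, S₀ = 155.64) on a 4-date tree has no closed form — the optimal stopping decision is embedded and must be resolved recursively from expiry.

framework: binomial-lattice backward induction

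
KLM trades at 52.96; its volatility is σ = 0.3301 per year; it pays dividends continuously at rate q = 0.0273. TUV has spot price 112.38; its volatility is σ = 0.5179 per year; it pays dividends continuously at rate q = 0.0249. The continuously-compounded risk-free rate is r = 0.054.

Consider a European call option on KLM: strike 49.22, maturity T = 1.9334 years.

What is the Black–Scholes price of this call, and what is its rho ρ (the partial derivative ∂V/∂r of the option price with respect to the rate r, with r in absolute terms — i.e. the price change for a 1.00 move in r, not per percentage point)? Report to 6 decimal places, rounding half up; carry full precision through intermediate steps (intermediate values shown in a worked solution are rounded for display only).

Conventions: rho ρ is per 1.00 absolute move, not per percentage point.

price = 11.841744
ρ = 44.317996

σ√T = 0.3301·√1.9334 = 0.458993
d₁ = (ln(S/K) + (r−q+σ²/2)T) / (σ√T) = (ln(52.96/49.22) + (0.054−0.0273+0.3301²/2)·1.9334) / 0.458993 = (0.073237 + 0.156959) / 0.458993 = 0.501524
d₂ = d₁ − σ√T = 0.501524 − 0.458993 = 0.042530
e^{−rT} = 0.900862
e^{−qT} = 0.948587
N(d₁) = 0.691999,  N(d₂) = 0.516962
Call price V = S·e^{−qT}·N(d₁) − K·e^{−rT}·N(d₂) = 34.764055 − 22.922311 = 11.841744
ρ = K·T·e^{−rT}·N(d₂) = 44.317996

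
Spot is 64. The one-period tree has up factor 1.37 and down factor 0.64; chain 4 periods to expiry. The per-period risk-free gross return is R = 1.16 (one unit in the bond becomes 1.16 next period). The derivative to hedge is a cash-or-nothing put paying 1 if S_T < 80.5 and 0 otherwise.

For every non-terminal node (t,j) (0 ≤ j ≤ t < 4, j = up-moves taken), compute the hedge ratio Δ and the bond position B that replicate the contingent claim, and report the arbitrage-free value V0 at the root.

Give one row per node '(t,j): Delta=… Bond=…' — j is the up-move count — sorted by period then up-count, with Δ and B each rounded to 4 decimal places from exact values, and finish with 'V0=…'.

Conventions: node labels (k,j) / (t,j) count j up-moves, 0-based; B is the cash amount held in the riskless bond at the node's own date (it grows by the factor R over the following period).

(0,0): Delta=-0.0060 Bond=0.5647
(1,0): Delta=-0.0126 Bond=0.9257
(1,1): Delta=-0.0048 Bond=0.5458
(2,0): Delta=0.0000 Bond=0.7432
(2,1): Delta=-0.0150 Bond=1.2073
(2,2): Delta=-0.0028 Bond=0.4012
(3,0): Delta=0.0000 Bond=0.8621
(3,1): Delta=0.0000 Bond=0.8621
(3,2): Delta=-0.0178 Bond=1.6179
(3,3): Delta=0.0000 Bond=0.0000
V0=0.1804

Under the risk-neutral measure, an up-move has probability p* = (R−d)/(u−d) = 0.7123 and values discount at R = 1.16.
Payoffs at expiry: V(4,0)=1.0000, V(4,1)=1.0000, V(4,2)=1.0000, V(4,3)=0.0000, V(4,4)=0.0000
  t=3,j=0: stock 16.7772 → up 22.9848 (V=1.0000), down 10.7374 (V=1.0000). Price 0.8621; hedge Δ=0.0000, bond B=0.8621.
  t=3,j=1: stock 35.9137 → up 49.2018 (V=1.0000), down 22.9848 (V=1.0000). Price 0.8621; hedge Δ=0.0000, bond B=0.8621.
  t=3,j=2: stock 76.8778 → up 105.3226 (V=0.0000), down 49.2018 (V=1.0000). Price 0.2480; hedge Δ=-0.0178, bond B=1.6179.
  t=3,j=3: stock 164.5666 → up 225.4562 (V=0.0000), down 105.3226 (V=0.0000). Price 0.0000; hedge Δ=0.0000, bond B=0.0000.
  t=2,j=0: stock 26.2144 → up 35.9137 (V=0.8621), down 16.7772 (V=0.8621). Price 0.7432; hedge Δ=0.0000, bond B=0.7432.
  t=2,j=1: stock 56.1152 → up 76.8778 (V=0.2480), down 35.9137 (V=0.8621). Price 0.3661; hedge Δ=-0.0150, bond B=1.2073.
  t=2,j=2: stock 120.1216 → up 164.5666 (V=0.0000), down 76.8778 (V=0.2480). Price 0.0615; hedge Δ=-0.0028, bond B=0.4012.
  t=1,j=0: stock 40.9600 → up 56.1152 (V=0.3661), down 26.2144 (V=0.7432). Price 0.4091; hedge Δ=-0.0126, bond B=0.9257.
  t=1,j=1: stock 87.6800 → up 120.1216 (V=0.0615), down 56.1152 (V=0.3661). Price 0.1285; hedge Δ=-0.0048, bond B=0.5458.
  t=0,j=0: stock 64.0000 → up 87.6800 (V=0.1285), down 40.9600 (V=0.4091). Price 0.1804; hedge Δ=-0.0060, bond B=0.5647.
As a check, the time-0 holding Δ(0,0)·S0 + B(0,0) comes to 0.1804 — exactly V0.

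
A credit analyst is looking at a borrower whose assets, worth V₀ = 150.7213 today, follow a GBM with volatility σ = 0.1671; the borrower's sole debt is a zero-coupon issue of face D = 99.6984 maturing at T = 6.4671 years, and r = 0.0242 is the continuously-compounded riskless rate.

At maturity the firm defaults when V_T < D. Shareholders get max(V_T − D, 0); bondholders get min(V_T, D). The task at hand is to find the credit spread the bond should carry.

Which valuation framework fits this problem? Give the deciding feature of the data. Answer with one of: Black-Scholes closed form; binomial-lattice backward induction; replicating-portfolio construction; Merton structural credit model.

Key observation: assets follow a GBM and default happens iff V_T < 99.6984; valuing claims on that split (equity as a call, risky debt as the residual) is the structural model's definition.

framework: Merton structural credit model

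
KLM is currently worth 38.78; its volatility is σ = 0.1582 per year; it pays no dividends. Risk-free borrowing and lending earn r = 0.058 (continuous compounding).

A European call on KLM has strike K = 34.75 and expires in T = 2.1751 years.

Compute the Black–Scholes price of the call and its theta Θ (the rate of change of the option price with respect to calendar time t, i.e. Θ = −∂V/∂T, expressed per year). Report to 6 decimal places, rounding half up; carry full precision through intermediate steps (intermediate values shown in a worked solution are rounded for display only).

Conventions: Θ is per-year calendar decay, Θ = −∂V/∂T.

price = 8.801891
Θ = -1.886299

σ√T = 0.1582·√2.1751 = 0.233317
d₁ = (ln(S/K) + (r+σ²/2)T) / (σ√T) = (ln(38.78/34.75) + (0.058+0.1582²/2)·2.1751) / 0.233317 = (0.109725 + 0.153374) / 0.233317 = 1.127648
d₂ = d₁ − σ√T = 1.127648 − 0.233317 = 0.894331
e^{−rT} = 0.881478
N(d₁) = 0.870266,  N(d₂) = 0.814428
Call price V = S·N(d₁) − K·e^{−rT}·N(d₂) = 33.748903 − 24.947012 = 8.801891
φ(d₁) = (1/√(2π))·e^{−d₁²/2} = 0.211246
Θ = −S·φ(d₁)·σ/(2√T) − r·K·e^{−rT}·N(d₂) = −0.439372 − 1.446927 = -1.886299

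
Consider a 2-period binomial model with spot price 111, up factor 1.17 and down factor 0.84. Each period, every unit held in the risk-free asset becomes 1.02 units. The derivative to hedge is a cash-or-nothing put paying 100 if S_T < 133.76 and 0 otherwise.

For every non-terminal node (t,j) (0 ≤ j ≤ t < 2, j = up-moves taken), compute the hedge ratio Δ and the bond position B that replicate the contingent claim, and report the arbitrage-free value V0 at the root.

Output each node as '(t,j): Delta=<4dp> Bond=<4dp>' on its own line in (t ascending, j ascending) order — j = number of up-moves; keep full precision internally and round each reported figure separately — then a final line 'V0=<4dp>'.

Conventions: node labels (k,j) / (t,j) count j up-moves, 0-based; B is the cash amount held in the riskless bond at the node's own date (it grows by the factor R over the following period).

No-arbitrage ⇒ martingale measure with p* = (R−d)/(u−d) = 0.5455.
Expiry values: V(2,0)=100.0000, V(2,1)=100.0000, V(2,2)=0.0000
Node (1,0) S=93.2400: V=(p*·100.0000+(1−p*)·100.0000)/1.02=98.0392; Δ=(100.0000−100.0000)/(109.0908−78.3216)=0.0000; B=V−Δ·S=98.0392
Node (1,1) S=129.8700: V=(p*·0.0000+(1−p*)·100.0000)/1.02=44.5633; Δ=(0.0000−100.0000)/(151.9479−109.0908)=-2.3333; B=V−Δ·S=347.5936
Node (0,0) S=111.0000: V=(p*·44.5633+(1−p*)·98.0392)/1.02=67.5201; Δ=(44.5633−98.0392)/(129.8700−93.2400)=-1.4599; B=V−Δ·S=229.5684
Check: Δ(0,0)·S0 + B(0,0) = 67.5201 = V0.

(0,0): Delta=-1.4599 Bond=229.5684
(1,0): Delta=0.0000 Bond=98.0392
(1,1): Delta=-2.3333 Bond=347.5936
V0=67.5201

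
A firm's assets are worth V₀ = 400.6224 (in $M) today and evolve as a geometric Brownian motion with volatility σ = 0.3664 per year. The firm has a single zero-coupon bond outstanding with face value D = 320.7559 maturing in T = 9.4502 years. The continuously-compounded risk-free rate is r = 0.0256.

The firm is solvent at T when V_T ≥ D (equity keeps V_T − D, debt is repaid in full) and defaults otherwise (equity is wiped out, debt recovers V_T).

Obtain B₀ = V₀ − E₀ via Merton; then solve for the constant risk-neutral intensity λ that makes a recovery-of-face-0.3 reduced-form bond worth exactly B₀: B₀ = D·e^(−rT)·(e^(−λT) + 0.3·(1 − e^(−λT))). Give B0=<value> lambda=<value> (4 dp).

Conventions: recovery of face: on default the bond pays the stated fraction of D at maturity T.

B0=176.7814 lambda=0.0587

With assets at 400.6224 and a single debt payment of 320.7559 at 9.4502 years:
d₁ = [ln(V₀/D) + (r + σ²/2)T] / (σ√T)
   = [ln(400.6224/320.7559) + (0.0256 + 0.5·0.3664²)·9.4502] / (0.3664·√9.4502)
   = [0.222339 + 0.876265] / 1.126357 = 0.975360
d₂ = d₁ − σ√T = 0.975360 − 1.126357 = -0.150996
N(d₁) = 0.835309,  N(d₂) = 0.439989,  e^(−rT) = 0.785115
E₀ = V₀·N(d₁) − D·e^(−rT)·N(d₂)
   = 400.6224·0.835309 − 320.7559·0.785115·0.439989 = 223.840974
B₀ = V₀ − E₀ = 400.6224 − 223.840974 = 176.781426
e^(−λT) = (B₀·e^(rT)/D − 0.3)/(1 − 0.3) = (176.7814·1.273699/320.7559 − 0.3)/0.7 = 0.57426620
λ = −ln(0.57426620)/9.4502 = 0.058693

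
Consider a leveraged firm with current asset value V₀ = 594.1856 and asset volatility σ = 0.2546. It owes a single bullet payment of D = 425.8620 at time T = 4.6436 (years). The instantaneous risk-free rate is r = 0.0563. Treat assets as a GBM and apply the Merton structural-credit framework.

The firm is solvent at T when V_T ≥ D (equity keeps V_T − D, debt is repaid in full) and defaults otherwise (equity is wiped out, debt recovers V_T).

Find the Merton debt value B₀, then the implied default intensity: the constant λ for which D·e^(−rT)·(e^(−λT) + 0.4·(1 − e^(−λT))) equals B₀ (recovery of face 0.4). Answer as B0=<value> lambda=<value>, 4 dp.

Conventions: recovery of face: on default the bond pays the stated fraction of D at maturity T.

Equity is a call on the firm's assets struck at D = 425.8620:
d₁ = [ln(V₀/D) + (r + σ²/2)T] / (σ√T)
   = [ln(594.1856/425.8620) + (0.0563 + 0.5·0.2546²)·4.6436] / (0.2546·√4.6436)
   = [0.333076 + 0.411936] / 0.548638 = 1.357932
d₂ = d₁ − σ√T = 1.357932 − 0.548638 = 0.809294
N(d₁) = 0.912757,  N(d₂) = 0.790827,  e^(−rT) = 0.769946
E₀ = V₀·N(d₁) − D·e^(−rT)·N(d₂)
   = 594.1856·0.912757 − 425.8620·0.769946·0.790827 = 283.042375
B₀ = V₀ − E₀ = 594.1856 − 283.042375 = 311.143225
e^(−λT) = (B₀·e^(rT)/D − 0.4)/(1 − 0.4) = (311.1432·1.298792/425.8620 − 0.4)/0.6 = 0.91487200
λ = −ln(0.91487200)/4.6436 = 0.019160

B0=311.1432 lambda=0.0192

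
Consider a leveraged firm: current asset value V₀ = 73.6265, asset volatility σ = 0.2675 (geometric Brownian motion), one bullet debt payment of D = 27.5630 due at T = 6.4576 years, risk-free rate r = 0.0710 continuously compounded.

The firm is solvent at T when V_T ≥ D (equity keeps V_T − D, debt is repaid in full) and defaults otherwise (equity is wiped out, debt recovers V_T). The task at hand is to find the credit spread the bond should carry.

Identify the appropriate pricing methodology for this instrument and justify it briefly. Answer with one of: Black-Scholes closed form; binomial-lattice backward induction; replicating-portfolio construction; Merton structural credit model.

Key observation: the data describe a firm's assets (V₀ = 73.6265, GBM) and a single zero-coupon debt of face 27.5630, so credit quantities follow from equity-as-call in the structural model.

framework: Merton structural credit model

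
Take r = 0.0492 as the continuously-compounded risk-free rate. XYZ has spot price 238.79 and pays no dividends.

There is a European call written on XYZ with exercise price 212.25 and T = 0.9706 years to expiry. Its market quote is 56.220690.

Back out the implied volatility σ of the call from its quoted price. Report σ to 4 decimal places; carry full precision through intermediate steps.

sigma = 0.4077

At σ = 0.4077 the Black–Scholes value reproduces the quote:
σ√T = 0.4077·√0.9706 = 0.401662
d₁ = (ln(S/K) + (r+σ²/2)T) / (σ√T) = (ln(238.79/212.25) + (0.0492+0.4077²/2)·0.9706) / 0.401662 = (0.117820 + 0.128420) / 0.401662 = 0.613051
d₂ = d₁ − σ√T = 0.613051 − 0.401662 = 0.211389
e^{−rT} = 0.953369
N(d₁) = 0.730079,  N(d₂) = 0.583708
V = S·N(d₁) − K·e^{−rT}·N(d₂) = 174.335504 − 118.114814 = 56.220690 (the observed quote) — the price is monotone increasing in volatility, hence this σ is the only solution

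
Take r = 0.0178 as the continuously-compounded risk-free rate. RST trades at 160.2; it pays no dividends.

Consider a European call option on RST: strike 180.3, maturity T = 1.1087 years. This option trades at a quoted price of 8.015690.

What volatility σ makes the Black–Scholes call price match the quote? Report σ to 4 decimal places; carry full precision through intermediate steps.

sigma = 0.2105

At σ = 0.2105 the Black–Scholes value reproduces the quote:
σ√T = 0.2105·√1.1087 = 0.221646
d₁ = (ln(S/K) + (r+σ²/2)T) / (σ√T) = (ln(160.2/180.3) + (0.0178+0.2105²/2)·1.1087) / 0.221646 = (-0.118199 + 0.044298) / 0.221646 = -0.333419
d₂ = d₁ − σ√T = -0.333419 − 0.221646 = -0.555065
e^{−rT} = 0.980459
N(d₁) = 0.369409,  N(d₂) = 0.289425
V = S·N(d₁) − K·e^{−rT}·N(d₂) = 59.179326 − 51.163636 = 8.015690 (equal to the quote); since ∂V/∂σ > 0 for all σ, the implied volatility is unique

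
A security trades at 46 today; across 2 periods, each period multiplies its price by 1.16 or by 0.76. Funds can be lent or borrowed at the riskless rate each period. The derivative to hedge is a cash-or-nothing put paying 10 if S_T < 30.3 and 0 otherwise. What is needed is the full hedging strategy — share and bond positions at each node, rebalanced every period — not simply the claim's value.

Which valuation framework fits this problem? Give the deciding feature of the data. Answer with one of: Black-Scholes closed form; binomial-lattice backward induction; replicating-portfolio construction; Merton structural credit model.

framework: replicating-portfolio construction

Key observation: the deliverable is the dynamic trading strategy on the 2-step tree (spot 46, moves 1.16 and 0.76), so the valuation must go through the node-by-node replicating-portfolio solve.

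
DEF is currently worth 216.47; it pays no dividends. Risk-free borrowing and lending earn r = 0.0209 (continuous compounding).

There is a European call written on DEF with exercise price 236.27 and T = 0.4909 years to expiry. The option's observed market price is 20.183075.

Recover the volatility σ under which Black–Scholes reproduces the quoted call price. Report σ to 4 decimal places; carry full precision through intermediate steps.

sigma = 0.4473

At σ = 0.4473 the Black–Scholes value reproduces the quote:
σ√T = 0.4473·√0.4909 = 0.313397
d₁ = (ln(S/K) + (r+σ²/2)T) / (σ√T) = (ln(216.47/236.27) + (0.0209+0.4473²/2)·0.4909) / 0.313397 = (-0.087523 + 0.059369) / 0.313397 = -0.089836
d₂ = d₁ − σ√T = -0.089836 − 0.313397 = -0.403234
e^{−rT} = 0.989793
N(d₁) = 0.464209,  N(d₂) = 0.343388
V = S·N(d₁) − K·e^{−rT}·N(d₂) = 100.487246 − 80.304170 = 20.183075 (matching the quote); vega is positive throughout, so no other σ reproduces this price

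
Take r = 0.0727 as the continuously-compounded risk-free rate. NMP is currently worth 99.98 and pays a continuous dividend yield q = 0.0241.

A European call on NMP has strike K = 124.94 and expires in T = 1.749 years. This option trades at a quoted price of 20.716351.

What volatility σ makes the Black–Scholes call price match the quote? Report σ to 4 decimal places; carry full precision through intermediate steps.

sigma = 0.5115

At σ = 0.5115 the Black–Scholes value reproduces the quote:
σ√T = 0.5115·√1.749 = 0.676458
d₁ = (ln(S/K) + (r−q+σ²/2)T) / (σ√T) = (ln(99.98/124.94) + (0.0727−0.0241+0.5115²/2)·1.749) / 0.676458 = (-0.222863 + 0.313799) / 0.676458 = 0.134429
d₂ = d₁ − σ√T = 0.134429 − 0.676458 = -0.542029
e^{−rT} = 0.880600
e^{−qT} = 0.958725
N(d₁) = 0.553468,  N(d₂) = 0.293899
V = S·e^{−qT}·N(d₁) − K·e^{−rT}·N(d₂) = 53.051776 − 32.335425 = 20.716351 (matching the quote); vega is positive throughout, so no other σ reproduces this price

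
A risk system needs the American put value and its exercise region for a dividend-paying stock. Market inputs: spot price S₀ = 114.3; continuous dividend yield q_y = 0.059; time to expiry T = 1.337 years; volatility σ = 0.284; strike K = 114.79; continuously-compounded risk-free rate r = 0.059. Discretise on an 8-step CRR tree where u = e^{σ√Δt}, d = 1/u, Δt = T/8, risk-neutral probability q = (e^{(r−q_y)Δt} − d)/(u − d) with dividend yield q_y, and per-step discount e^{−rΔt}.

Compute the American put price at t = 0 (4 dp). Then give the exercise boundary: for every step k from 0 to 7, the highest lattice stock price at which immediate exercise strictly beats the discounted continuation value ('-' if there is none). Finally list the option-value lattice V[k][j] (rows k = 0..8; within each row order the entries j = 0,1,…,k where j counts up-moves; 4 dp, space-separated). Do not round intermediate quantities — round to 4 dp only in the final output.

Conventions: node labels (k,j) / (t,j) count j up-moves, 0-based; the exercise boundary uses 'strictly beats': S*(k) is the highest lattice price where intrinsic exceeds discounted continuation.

price = 14.0312
boundary = - - - - 71.8384 80.6825 90.6153 101.7710
tree:
14.0312
19.5135 8.1691
26.3230 12.2761 3.7284
34.2887 17.9304 6.1840 1.0489
42.9516 25.2807 10.0524 1.9696 0.0369
50.8262 34.1075 15.8991 3.6974 0.0704 0.0000
57.8376 42.9516 24.1747 6.9391 0.1344 0.0000 0.0000
64.0805 50.8262 34.1075 13.0190 0.2567 0.0000 0.0000 0.0000
69.6390 57.8376 42.9516 24.1747 0.4900 0.0000 0.0000 0.0000 0.0000

params: Δt=0.16712 u=1.12311 d=0.89038 q=0.47101 e^(-rΔt)=0.99019
t_8 payoffs: 69.6390 57.8376 42.9516 24.1747 0.4900 0.0000 0.0000 0.0000 0.0000
t_7: node(7,0) S=50.7095 payoff=64.0805 vs cont=63.4517 → 64.0805 [stop]  node(7,1) S=63.9638 payoff=50.8262 vs cont=50.3275 → 50.8262 [stop]  node(7,2) S=80.6825 payoff=34.1075 vs cont=33.7729 → 34.1075 [stop]  node(7,3) S=101.7710 payoff=13.0190 vs cont=12.8913 → 13.0190 [stop]  node(7,4) S=128.3715 payoff=0.0000 vs cont=0.2567 → 0.2567 [wait]  node(7,5) S=161.9248 payoff=0.0000 vs cont=0.0000 → 0.0000 [wait]  node(7,6) S=204.2482 payoff=0.0000 vs cont=0.0000 → 0.0000 [wait]  node(7,7) S=257.6338 payoff=0.0000 vs cont=0.0000 → 0.0000 [wait]  ⇒ S*(7)=101.7710
t_6: node(6,0) S=56.9524 payoff=57.8376 vs cont=57.2701 → 57.8376 [stop]  node(6,1) S=71.8384 payoff=42.9516 vs cont=42.5302 → 42.9516 [stop]  node(6,2) S=90.6153 payoff=24.1747 vs cont=23.9375 → 24.1747 [stop]  node(6,3) S=114.3000 payoff=0.4900 vs cont=6.9391 → 6.9391 [wait]  node(6,4) S=144.1753 payoff=0.0000 vs cont=0.1344 → 0.1344 [wait]  node(6,5) S=181.8594 payoff=0.0000 vs cont=0.0000 → 0.0000 [wait]  node(6,6) S=229.3932 payoff=0.0000 vs cont=0.0000 → 0.0000 [wait]  ⇒ S*(6)=90.6153
t_5: node(5,0) S=63.9638 payoff=50.8262 vs cont=50.3275 → 50.8262 [stop]  node(5,1) S=80.6825 payoff=34.1075 vs cont=33.7729 → 34.1075 [stop]  node(5,2) S=101.7710 payoff=13.0190 vs cont=15.8991 → 15.8991 [wait]  node(5,3) S=128.3715 payoff=0.0000 vs cont=3.6974 → 3.6974 [wait]  node(5,4) S=161.9248 payoff=0.0000 vs cont=0.0704 → 0.0704 [wait]  node(5,5) S=204.2482 payoff=0.0000 vs cont=0.0000 → 0.0000 [wait]  ⇒ S*(5)=80.6825
t_4: node(4,0) S=71.8384 payoff=42.9516 vs cont=42.5302 → 42.9516 [stop]  node(4,1) S=90.6153 payoff=24.1747 vs cont=25.2807 → 25.2807 [wait]  node(4,2) S=114.3000 payoff=0.4900 vs cont=10.0524 → 10.0524 [wait]  node(4,3) S=144.1753 payoff=0.0000 vs cont=1.9696 → 1.9696 [wait]  node(4,4) S=181.8594 payoff=0.0000 vs cont=0.0369 → 0.0369 [wait]  ⇒ S*(4)=71.8384
t_3: node(3,0) S=80.6825 payoff=34.1075 vs cont=34.2887 → 34.2887 [wait]  node(3,1) S=101.7710 payoff=13.0190 vs cont=17.9304 → 17.9304 [wait]  node(3,2) S=128.3715 payoff=0.0000 vs cont=6.1840 → 6.1840 [wait]  node(3,3) S=161.9248 payoff=0.0000 vs cont=1.0489 → 1.0489 [wait]  ⇒ S*(3)=-
t_2: node(2,0) S=90.6153 payoff=24.1747 vs cont=26.3230 → 26.3230 [wait]  node(2,1) S=114.3000 payoff=0.4900 vs cont=12.2761 → 12.2761 [wait]  node(2,2) S=144.1753 payoff=0.0000 vs cont=3.7284 → 3.7284 [wait]  ⇒ S*(2)=-
t_1: node(1,0) S=101.7710 payoff=13.0190 vs cont=19.5135 → 19.5135 [wait]  node(1,1) S=128.3715 payoff=0.0000 vs cont=8.1691 → 8.1691 [wait]  ⇒ S*(1)=-
t_0: node(0,0) S=114.3000 payoff=0.4900 vs cont=14.0312 → 14.0312 [wait]  ⇒ S*(0)=-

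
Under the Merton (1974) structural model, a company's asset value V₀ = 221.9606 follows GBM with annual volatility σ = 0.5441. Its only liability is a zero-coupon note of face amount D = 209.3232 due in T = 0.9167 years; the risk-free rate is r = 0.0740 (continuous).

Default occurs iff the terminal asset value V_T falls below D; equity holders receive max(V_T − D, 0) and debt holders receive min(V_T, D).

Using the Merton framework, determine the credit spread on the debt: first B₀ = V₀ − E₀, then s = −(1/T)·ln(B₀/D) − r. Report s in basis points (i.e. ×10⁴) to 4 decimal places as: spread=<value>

Work the structural quantities from V₀ = 221.9606 against face 209.3232:
d₁ = [ln(V₀/D) + (r + σ²/2)T] / (σ√T)
   = [ln(221.9606/209.3232) + (0.0740 + 0.5·0.5441²)·0.9167] / (0.5441·√0.9167)
   = [0.058620 + 0.203528] / 0.520946 = 0.503216
d₂ = d₁ − σ√T = 0.503216 − 0.520946 = -0.017729
N(d₁) = 0.692594,  N(d₂) = 0.492927,  e^(−rT) = 0.934414
E₀ = V₀·N(d₁) − D·e^(−rT)·N(d₂)
   = 221.9606·0.692594 − 209.3232·0.934414·0.492927 = 57.314662
B₀ = V₀ − E₀ = 221.9606 − 57.314662 = 164.645938
spread = −(1/T)·ln(B₀/D) − r = −(1/0.9167)·ln(164.645938/209.3232) − 0.0740 = 0.18789826
in basis points: 0.18789826 × 10⁴ = 1878.9826 bp

spread=1878.9826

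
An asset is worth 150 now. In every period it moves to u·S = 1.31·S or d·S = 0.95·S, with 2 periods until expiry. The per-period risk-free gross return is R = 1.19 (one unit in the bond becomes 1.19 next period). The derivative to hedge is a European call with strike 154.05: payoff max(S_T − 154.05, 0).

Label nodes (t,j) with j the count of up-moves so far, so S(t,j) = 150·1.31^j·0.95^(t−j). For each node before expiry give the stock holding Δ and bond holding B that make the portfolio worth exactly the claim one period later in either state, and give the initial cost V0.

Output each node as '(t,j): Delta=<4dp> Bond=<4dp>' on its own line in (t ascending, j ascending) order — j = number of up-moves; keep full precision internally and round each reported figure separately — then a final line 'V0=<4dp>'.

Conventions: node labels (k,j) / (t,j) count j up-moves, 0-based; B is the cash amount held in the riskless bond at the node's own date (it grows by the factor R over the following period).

(0,0): Delta=0.9031 Bond=-92.7886
(1,0): Delta=0.6360 Bond=-72.3477
(1,1): Delta=1.0000 Bond=-129.4538
V0=42.6806

The replicating-portfolio and risk-neutral prices coincide; use p* = (1.19−0.95)/(1.31−0.95) = 0.6667 for the latter.
Expiry values: V(2,0)=0.0000, V(2,1)=32.6250, V(2,2)=103.3650
  t=1,j=0: stock 142.5000 → up 186.6750 (V=32.6250), down 135.3750 (V=0.0000). Price 18.2773; hedge Δ=0.6360, bond B=-72.3477.
  t=1,j=1: stock 196.5000 → up 257.4150 (V=103.3650), down 186.6750 (V=32.6250). Price 67.0462; hedge Δ=1.0000, bond B=-129.4538.
  t=0,j=0: stock 150.0000 → up 196.5000 (V=67.0462), down 142.5000 (V=18.2773). Price 42.6806; hedge Δ=0.9031, bond B=-92.7886.
Verification: the root portfolio costs Δ(0,0)·S0 + B(0,0) = 42.6806, matching V0.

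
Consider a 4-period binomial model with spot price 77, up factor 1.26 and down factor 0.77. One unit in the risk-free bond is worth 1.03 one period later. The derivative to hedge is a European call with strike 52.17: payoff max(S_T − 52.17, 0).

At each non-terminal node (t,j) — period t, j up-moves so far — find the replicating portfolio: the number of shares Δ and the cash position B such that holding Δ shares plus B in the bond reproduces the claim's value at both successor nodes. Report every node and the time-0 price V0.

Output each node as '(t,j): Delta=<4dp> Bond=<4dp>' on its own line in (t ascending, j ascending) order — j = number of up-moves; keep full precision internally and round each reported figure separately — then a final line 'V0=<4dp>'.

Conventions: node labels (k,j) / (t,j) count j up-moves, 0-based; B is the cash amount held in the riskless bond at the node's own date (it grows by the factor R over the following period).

(0,0): Delta=0.8898 Bond=-35.2468
(1,0): Delta=0.7496 Bond=-27.9904
(1,1): Delta=0.9656 Bond=-43.6588
(2,0): Delta=0.4677 Bond=-15.9621
(2,1): Delta=0.9019 Bond=-40.2133
(2,2): Delta=1.0000 Bond=-49.1752
(3,0): Delta=0.0000 Bond=0.0000
(3,1): Delta=0.7205 Bond=-30.9849
(3,2): Delta=1.0000 Bond=-50.6505
(3,3): Delta=1.0000 Bond=-50.6505
V0=33.2665

No-arbitrage ⇒ martingale measure with p* = (R−d)/(u−d) = 0.5306.
Expiry values: V(4,0)=0.0000, V(4,1)=0.0000, V(4,2)=20.3092, V(4,3)=66.4323, V(4,4)=141.9065
(3,0): S=35.1530. Δ = (V_up−V_dn)/(S_up−S_dn) = (0.0000−0.0000)/(44.2928−27.0678) = 0.0000. V = [p*·0.0000 + (1−p*)·0.0000]/1.03 = 0.0000. B = V − Δ·S = 0.0000.
(3,1): S=57.5232. Δ = (V_up−V_dn)/(S_up−S_dn) = (20.3092−0.0000)/(72.4792−44.2928) = 0.7205. V = [p*·20.3092 + (1−p*)·0.0000]/1.03 = 10.4624. B = V − Δ·S = -30.9849.
(3,2): S=94.1288. Δ = (V_up−V_dn)/(S_up−S_dn) = (66.4323−20.3092)/(118.6023−72.4792) = 1.0000. V = [p*·66.4323 + (1−p*)·20.3092]/1.03 = 43.4783. B = V − Δ·S = -50.6505.
(3,3): S=154.0290. Δ = (V_up−V_dn)/(S_up−S_dn) = (141.9065−66.4323)/(194.0765−118.6023) = 1.0000. V = [p*·141.9065 + (1−p*)·66.4323]/1.03 = 103.3785. B = V − Δ·S = -50.6505.
(2,0): S=45.6533. Δ = (V_up−V_dn)/(S_up−S_dn) = (10.4624−0.0000)/(57.5232−35.1530) = 0.4677. V = [p*·10.4624 + (1−p*)·0.0000]/1.03 = 5.3898. B = V − Δ·S = -15.9621.
(2,1): S=74.7054. Δ = (V_up−V_dn)/(S_up−S_dn) = (43.4783−10.4624)/(94.1288−57.5232) = 0.9019. V = [p*·43.4783 + (1−p*)·10.4624]/1.03 = 27.1661. B = V − Δ·S = -40.2133.
(2,2): S=122.2452. Δ = (V_up−V_dn)/(S_up−S_dn) = (103.3785−43.4783)/(154.0290−94.1288) = 1.0000. V = [p*·103.3785 + (1−p*)·43.4783]/1.03 = 73.0700. B = V − Δ·S = -49.1752.
(1,0): S=59.2900. Δ = (V_up−V_dn)/(S_up−S_dn) = (27.1661−5.3898)/(74.7054−45.6533) = 0.7496. V = [p*·27.1661 + (1−p*)·5.3898]/1.03 = 16.4510. B = V − Δ·S = -27.9904.
(1,1): S=97.0200. Δ = (V_up−V_dn)/(S_up−S_dn) = (73.0700−27.1661)/(122.2452−74.7054) = 0.9656. V = [p*·73.0700 + (1−p*)·27.1661]/1.03 = 50.0226. B = V − Δ·S = -43.6588.
(0,0): S=77.0000. Δ = (V_up−V_dn)/(S_up−S_dn) = (50.0226−16.4510)/(97.0200−59.2900) = 0.8898. V = [p*·50.0226 + (1−p*)·16.4510]/1.03 = 33.2665. B = V − Δ·S = -35.2468.
Verification: the root portfolio costs Δ(0,0)·S0 + B(0,0) = 33.2665, matching V0.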